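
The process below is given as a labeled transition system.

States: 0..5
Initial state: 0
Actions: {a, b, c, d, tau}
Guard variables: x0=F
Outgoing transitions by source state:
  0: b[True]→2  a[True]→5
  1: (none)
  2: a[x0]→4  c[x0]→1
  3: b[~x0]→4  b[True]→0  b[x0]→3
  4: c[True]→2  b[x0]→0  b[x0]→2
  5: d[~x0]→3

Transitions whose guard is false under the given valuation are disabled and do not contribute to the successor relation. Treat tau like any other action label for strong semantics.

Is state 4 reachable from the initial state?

Guard filter leaves 6 enabled edge(s).
Layer 0: {0}
Layer 1: {2,5}  now seen {0,2,5}
Layer 2: {3}  now seen {0,2,3,5}
Layer 3: {4}  now seen {0,2,3,4,5}
Reach set: {0,2,3,4,5}
trace reaching 4: a·d·b

Answer: REACHABLE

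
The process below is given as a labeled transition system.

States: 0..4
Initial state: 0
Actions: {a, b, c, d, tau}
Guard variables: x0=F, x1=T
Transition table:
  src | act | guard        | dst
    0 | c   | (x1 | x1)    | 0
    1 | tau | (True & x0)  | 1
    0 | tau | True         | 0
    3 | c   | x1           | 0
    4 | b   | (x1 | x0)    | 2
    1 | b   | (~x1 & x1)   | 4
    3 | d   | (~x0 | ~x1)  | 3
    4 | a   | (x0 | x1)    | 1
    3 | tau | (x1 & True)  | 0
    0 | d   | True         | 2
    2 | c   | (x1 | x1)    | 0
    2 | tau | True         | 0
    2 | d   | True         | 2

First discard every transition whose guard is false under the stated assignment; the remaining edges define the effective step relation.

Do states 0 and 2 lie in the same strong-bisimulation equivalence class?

Answer: BISIMILAR

Trace:
Bisimulation quotient by refinement:
  π0 = {{0,1,2,3,4}}
  π1 = {{0,2,3},{1},{4}}
stable after 2 split(s): 3 block(s)
class of 0: {0,2,3}; class of 2: {0,2,3}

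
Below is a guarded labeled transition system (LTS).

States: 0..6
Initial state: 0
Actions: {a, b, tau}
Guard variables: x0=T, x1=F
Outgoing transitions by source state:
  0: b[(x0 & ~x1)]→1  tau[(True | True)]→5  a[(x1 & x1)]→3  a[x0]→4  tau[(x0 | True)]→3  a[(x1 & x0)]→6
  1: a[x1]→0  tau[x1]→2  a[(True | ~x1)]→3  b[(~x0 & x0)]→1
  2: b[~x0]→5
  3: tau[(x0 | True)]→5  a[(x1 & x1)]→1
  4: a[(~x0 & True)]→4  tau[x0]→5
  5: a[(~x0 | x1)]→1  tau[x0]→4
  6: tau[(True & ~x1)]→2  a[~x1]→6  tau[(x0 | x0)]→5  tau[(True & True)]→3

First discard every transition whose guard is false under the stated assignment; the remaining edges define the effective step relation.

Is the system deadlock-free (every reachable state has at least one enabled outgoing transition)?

Reach set: {0,1,3,4,5}
  0: a→4  b→1  tau→3  tau→5  [4 out]
  1: a→3  [1 out]
  3: tau→5  [1 out]
  4: tau→5  [1 out]
  5: tau→4  [1 out]

Answer: DEADLOCK-FREE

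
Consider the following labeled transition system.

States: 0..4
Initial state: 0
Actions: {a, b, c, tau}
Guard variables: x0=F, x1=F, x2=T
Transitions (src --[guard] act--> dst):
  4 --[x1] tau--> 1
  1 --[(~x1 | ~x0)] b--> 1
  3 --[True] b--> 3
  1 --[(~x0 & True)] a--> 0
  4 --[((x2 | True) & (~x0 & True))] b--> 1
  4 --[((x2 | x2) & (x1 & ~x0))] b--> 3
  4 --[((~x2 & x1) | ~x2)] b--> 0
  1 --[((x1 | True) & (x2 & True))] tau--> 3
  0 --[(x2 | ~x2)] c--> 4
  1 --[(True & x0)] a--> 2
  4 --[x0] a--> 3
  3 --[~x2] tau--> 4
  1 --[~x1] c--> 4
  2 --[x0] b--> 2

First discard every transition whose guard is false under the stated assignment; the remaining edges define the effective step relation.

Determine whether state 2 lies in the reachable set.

Answer: UNREACHABLE

Working:
After dropping false guards: 7 live edges.
depth 0: {0}
depth 1: {4}  cumulative {0,4}
depth 2: {1}  cumulative {0,1,4}
depth 3: {3}  cumulative {0,1,3,4}
R = {0,1,3,4}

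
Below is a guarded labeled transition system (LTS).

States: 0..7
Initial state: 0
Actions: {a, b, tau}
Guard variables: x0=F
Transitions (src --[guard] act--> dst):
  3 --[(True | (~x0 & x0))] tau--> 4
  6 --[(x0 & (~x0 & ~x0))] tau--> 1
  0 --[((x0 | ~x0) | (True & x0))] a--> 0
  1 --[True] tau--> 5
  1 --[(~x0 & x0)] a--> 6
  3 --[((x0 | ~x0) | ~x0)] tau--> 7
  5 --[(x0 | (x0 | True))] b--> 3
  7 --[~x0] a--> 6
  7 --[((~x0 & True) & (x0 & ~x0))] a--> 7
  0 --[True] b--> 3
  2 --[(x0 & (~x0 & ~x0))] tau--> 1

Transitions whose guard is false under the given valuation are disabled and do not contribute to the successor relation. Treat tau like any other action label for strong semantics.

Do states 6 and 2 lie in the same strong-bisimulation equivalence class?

Answer: BISIMILAR

Analysis:
Bisimulation quotient by refinement:
  π0 = {{0,1,2,3,4,5,6,7}}
  π1 = {{0},{1,3},{2,4,6},{5},{7}}
  π2 = {{0},{1},{2,4,6},{3},{5},{7}}
Fixed point at round 3; 6 class(es).
6∈{2,4,6}, 2∈{2,4,6}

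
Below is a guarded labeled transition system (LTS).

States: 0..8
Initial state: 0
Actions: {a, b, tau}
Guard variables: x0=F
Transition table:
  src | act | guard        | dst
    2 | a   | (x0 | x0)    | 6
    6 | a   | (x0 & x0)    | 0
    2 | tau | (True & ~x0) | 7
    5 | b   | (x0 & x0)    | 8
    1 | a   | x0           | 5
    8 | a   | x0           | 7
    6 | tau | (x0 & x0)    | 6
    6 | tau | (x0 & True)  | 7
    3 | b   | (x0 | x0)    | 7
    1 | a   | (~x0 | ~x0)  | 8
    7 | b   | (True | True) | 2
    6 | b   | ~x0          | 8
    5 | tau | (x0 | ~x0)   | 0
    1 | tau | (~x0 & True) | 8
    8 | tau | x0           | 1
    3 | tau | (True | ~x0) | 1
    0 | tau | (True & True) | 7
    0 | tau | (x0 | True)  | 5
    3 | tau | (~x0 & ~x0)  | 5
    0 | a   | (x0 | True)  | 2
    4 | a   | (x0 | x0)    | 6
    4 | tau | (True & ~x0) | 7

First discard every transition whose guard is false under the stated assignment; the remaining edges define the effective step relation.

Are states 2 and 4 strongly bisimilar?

Answer: BISIMILAR

Trace:
Bisimulation quotient by refinement:
  π0 = {{0,1,2,3,4,5,6,7,8}}
  π1 = {{0,1},{2,3,4,5},{6,7},{8}}
  π2 = {{0},{1},{2,4},{3},{5},{6},{7},{8}}
Fixed point at round 3; 8 class(es).
class of 2: {2,4}; class of 4: {2,4}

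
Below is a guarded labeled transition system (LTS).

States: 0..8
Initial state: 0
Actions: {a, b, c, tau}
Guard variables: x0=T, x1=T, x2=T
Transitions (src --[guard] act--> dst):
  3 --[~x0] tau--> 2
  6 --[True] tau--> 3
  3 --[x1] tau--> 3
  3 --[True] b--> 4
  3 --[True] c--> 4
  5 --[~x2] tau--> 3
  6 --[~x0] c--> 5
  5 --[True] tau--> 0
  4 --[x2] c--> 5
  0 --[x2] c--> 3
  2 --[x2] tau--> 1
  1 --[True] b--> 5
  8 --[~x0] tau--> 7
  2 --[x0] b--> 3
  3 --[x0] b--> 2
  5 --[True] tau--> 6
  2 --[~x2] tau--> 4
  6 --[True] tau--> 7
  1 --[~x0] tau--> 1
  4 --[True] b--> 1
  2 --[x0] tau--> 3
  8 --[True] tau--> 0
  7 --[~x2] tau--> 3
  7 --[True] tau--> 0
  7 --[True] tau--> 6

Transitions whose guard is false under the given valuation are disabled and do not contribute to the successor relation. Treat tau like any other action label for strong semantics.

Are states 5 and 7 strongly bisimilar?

Answer: BISIMILAR

Analysis:
Bisimulation quotient by refinement:
  round 0: {{0,1,2,3,4,5,6,7,8}}
  round 1: {{0},{1},{2},{3},{4},{5,6,7,8}}
  round 2: {{0},{1},{2},{3},{4},{5,7},{6},{8}}
8 equivalence class(es) (converged in 3)
class of 5: {5,7}; class of 7: {5,7}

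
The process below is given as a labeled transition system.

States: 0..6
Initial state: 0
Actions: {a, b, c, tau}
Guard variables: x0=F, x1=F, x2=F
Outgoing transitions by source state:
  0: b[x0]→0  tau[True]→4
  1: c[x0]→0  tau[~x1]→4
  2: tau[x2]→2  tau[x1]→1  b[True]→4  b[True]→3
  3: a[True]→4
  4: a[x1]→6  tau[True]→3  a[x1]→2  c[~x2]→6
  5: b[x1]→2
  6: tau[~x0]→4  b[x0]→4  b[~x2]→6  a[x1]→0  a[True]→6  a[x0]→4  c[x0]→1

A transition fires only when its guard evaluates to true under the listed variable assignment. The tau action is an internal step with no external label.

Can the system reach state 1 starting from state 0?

Answer: UNREACHABLE

Analysis:
Guard filter leaves 10 enabled edge(s).
L0 = {0}
L1 = {4}  now seen {0,4}
L2 = {3,6}  now seen {0,3,4,6}
R = {0,3,4,6}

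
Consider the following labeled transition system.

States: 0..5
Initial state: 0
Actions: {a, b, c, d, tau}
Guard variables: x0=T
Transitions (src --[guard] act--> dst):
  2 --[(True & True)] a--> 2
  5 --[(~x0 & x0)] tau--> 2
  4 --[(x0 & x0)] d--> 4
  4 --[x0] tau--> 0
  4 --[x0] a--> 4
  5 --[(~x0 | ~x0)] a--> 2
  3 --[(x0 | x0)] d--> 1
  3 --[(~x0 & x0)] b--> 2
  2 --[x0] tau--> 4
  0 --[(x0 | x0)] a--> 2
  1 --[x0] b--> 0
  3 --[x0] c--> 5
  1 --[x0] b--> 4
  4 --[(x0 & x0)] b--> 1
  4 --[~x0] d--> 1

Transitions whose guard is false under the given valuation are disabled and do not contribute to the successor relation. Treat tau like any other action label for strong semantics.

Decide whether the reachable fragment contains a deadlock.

Reach set: {0,1,2,4}
  0: a→2  [deg 1]
  1: b→0  b→4  [deg 2]
  2: a→2  tau→4  [deg 2]
  4: a→4  b→1  d→4  tau→0  [deg 4]

Answer: DEADLOCK-FREE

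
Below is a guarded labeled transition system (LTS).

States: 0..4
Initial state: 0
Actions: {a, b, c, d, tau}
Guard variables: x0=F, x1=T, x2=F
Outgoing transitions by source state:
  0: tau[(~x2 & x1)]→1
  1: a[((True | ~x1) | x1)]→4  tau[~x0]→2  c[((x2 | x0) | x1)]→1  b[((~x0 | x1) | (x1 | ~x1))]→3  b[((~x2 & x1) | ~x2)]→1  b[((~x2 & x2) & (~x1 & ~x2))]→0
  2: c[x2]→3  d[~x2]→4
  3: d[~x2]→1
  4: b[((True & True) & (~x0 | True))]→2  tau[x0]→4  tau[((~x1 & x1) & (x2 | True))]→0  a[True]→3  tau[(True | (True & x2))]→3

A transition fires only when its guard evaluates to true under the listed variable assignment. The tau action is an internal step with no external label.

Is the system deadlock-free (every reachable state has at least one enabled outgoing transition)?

Reach set: {0,1,2,3,4}
  0: tau→1  [deg 1]
  1: a→4  b→1  b→3  c→1  tau→2  [deg 5]
  2: d→4  [deg 1]
  3: d→1  [deg 1]
  4: a→3  b→2  tau→3  [deg 3]

Answer: DEADLOCK-FREE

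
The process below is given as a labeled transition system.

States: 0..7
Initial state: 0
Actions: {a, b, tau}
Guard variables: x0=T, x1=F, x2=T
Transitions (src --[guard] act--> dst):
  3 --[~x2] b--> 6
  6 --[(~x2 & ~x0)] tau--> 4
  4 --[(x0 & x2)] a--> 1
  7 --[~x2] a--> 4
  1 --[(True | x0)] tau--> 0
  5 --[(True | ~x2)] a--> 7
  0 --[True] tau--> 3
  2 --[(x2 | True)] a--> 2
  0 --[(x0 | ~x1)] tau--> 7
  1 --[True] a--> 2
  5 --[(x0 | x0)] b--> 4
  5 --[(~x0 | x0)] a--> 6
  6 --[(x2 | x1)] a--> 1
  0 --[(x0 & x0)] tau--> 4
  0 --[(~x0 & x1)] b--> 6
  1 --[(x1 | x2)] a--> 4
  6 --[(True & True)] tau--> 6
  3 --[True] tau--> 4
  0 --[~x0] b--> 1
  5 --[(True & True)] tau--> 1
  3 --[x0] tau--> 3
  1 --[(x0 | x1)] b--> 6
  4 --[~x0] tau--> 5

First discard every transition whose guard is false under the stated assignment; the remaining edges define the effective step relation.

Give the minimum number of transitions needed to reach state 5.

BFS to 5:
  Layer 0: {0}
  Layer 1: {3,4,7}
  Layer 2: {1}
  Layer 3: {2,6}
5 never appears.

Answer: UNREACHABLE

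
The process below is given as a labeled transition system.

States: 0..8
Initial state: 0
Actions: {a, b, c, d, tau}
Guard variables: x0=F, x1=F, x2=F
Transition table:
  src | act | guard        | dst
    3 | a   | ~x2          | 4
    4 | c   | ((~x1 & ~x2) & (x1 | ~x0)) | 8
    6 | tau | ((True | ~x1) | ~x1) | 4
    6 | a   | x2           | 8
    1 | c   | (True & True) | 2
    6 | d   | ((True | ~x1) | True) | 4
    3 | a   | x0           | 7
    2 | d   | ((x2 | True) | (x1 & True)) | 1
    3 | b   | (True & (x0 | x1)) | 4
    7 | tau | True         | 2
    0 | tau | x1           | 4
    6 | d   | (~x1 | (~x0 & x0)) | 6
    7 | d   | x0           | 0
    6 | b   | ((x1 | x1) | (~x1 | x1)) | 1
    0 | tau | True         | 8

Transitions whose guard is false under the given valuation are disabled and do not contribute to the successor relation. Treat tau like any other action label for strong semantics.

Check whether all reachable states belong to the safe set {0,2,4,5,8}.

Safe = {0,2,4,5,8}
Reach set: {0,8}
  0: ok
  8: ok

Answer: INVARIANT HOLDS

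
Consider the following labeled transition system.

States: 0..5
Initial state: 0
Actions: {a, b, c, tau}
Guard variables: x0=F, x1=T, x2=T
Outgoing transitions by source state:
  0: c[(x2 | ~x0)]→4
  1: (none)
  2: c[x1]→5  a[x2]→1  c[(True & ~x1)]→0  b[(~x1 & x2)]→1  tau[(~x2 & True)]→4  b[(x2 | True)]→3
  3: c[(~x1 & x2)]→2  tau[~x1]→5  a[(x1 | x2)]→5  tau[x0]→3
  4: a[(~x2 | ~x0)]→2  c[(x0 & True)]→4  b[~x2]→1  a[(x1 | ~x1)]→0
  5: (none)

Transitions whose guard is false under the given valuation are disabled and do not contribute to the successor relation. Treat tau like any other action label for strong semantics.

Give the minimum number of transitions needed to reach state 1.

Layered search for 1:
  Layer 0: {0}
  Layer 1: {4}
  Layer 2: {2}
  Layer 3: {1,3,5}
first hit 1 at d=3 via c·a·a

Answer: 3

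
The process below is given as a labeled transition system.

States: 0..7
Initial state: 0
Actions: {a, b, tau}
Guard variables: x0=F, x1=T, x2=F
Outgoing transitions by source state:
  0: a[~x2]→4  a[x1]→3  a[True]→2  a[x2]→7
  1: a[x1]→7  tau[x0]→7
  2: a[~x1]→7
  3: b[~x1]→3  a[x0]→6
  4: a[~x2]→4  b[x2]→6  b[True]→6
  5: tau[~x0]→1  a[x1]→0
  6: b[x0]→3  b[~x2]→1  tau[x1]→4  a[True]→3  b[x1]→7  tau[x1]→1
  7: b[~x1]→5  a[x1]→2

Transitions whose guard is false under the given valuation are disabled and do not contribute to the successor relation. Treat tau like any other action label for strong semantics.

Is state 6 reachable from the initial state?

14 transition(s) survive guard evaluation.
depth 0: {0}
depth 1: {2,3,4}  cumulative {0,2,3,4}
depth 2: {6}  cumulative {0,2,3,4,6}
depth 3: {1,7}  cumulative {0,1,2,3,4,6,7}
Reachable = {0,1,2,3,4,6,7}
witness 6: a·b

Answer: REACHABLE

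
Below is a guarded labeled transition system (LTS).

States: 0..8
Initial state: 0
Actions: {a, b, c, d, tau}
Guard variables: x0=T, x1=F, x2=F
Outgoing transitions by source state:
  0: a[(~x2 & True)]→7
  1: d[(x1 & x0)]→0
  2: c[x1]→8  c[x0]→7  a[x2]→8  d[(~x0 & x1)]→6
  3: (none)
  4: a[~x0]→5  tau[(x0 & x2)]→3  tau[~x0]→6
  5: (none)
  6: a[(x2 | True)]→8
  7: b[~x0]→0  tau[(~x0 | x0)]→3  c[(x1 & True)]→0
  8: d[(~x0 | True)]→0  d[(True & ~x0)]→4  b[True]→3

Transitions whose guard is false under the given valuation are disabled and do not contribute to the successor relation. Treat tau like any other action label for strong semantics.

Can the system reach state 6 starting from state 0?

6 transition(s) survive guard evaluation.
Layer 0: {0}
Layer 1: {7}  now seen {0,7}
Layer 2: {3}  now seen {0,3,7}
R = {0,3,7}

Answer: UNREACHABLE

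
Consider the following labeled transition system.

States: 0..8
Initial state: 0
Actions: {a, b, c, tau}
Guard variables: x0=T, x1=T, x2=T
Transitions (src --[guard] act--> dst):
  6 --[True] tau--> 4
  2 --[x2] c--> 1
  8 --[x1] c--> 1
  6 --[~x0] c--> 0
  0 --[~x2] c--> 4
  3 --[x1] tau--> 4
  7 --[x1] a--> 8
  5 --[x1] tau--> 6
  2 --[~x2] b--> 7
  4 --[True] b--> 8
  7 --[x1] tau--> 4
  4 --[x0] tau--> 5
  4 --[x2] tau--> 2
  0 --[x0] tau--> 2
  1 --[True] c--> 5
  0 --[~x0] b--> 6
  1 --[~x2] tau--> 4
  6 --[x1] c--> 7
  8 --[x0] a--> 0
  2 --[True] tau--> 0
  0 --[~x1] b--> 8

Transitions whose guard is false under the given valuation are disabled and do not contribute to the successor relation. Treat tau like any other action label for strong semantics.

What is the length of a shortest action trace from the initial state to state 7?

BFS to 7:
  depth 0: {0}
  depth 1: {2}
  depth 2: {1}
  depth 3: {5}
  depth 4: {6}
  depth 5: {4,7}
first hit 7 at d=5 via tau·c·c·tau·c

Answer: 5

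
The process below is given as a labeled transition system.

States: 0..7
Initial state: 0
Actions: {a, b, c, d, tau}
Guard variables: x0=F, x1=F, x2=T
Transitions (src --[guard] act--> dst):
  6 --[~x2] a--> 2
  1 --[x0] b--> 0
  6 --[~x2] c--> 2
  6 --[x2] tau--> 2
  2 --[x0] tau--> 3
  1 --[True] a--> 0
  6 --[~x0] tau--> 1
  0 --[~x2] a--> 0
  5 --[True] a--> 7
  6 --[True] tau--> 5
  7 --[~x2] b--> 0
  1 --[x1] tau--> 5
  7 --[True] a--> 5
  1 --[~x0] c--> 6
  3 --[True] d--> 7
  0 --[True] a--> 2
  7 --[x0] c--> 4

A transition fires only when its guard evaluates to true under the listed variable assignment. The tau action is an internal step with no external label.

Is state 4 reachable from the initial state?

After dropping false guards: 9 live edges.
Layer 0: {0}
Layer 1: {2}  total {0,2}
Reachable = {0,2}

Answer: UNREACHABLE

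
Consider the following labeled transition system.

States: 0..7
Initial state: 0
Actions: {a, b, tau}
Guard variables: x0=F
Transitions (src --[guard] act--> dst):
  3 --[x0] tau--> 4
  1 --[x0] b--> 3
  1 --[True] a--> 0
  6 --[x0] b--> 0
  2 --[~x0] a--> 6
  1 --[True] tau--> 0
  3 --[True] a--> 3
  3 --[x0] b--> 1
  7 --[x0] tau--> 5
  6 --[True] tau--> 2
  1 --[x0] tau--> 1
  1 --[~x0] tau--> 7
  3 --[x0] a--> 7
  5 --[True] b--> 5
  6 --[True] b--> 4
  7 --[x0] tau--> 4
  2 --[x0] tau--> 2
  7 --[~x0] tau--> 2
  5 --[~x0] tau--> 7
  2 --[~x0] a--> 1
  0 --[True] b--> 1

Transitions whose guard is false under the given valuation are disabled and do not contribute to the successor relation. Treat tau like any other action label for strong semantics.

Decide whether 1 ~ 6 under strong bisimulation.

Compute ~ classes (split until stable):
  π0 = {{0,1,2,3,4,5,6,7}}
  π1 = {{0},{1},{2,3},{4},{5,6},{7}}
  π2 = {{0},{1},{2},{3},{4},{5},{6},{7}}
8 equivalence class(es) (converged in 3)
1∈{1}, 6∈{6}

Answer: NOT BISIMILAR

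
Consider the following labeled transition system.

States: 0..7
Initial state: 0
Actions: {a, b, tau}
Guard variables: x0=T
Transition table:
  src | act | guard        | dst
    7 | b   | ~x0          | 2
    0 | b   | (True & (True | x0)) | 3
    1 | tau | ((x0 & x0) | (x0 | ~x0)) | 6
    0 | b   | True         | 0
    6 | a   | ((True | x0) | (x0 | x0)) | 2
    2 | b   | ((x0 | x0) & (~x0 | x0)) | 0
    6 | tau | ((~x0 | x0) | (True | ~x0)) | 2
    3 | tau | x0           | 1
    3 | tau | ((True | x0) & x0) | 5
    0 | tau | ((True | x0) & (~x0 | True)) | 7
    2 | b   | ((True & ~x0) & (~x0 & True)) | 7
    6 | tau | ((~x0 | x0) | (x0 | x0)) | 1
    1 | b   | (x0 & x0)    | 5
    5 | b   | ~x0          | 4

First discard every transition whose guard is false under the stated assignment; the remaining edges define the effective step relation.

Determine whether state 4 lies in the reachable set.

Answer: UNREACHABLE

Trace:
After dropping false guards: 11 live edges.
depth 0: {0}
depth 1: {3,7}  total {0,3,7}
depth 2: {1,5}  total {0,1,3,5,7}
depth 3: {6}  total {0,1,3,5,6,7}
depth 4: {2}  total {0,1,2,3,5,6,7}
Reachable = {0,1,2,3,5,6,7}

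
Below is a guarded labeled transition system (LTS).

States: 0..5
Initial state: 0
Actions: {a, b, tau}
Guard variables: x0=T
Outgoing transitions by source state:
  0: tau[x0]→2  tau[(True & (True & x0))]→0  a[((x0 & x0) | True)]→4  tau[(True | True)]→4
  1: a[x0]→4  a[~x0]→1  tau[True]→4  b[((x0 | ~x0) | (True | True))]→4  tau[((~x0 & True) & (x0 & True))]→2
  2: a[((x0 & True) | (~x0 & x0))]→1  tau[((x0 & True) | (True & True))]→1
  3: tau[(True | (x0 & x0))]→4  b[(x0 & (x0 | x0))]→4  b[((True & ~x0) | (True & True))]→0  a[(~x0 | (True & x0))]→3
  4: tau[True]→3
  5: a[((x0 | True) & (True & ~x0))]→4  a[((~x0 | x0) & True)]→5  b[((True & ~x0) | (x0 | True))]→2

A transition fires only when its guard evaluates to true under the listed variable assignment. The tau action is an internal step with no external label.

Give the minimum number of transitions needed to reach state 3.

Answer: 2

Working:
Layered search for 3:
  depth 0: {0}
  depth 1: {2,4}
  depth 2: {1,3}
3 enters at depth 2; path a·tau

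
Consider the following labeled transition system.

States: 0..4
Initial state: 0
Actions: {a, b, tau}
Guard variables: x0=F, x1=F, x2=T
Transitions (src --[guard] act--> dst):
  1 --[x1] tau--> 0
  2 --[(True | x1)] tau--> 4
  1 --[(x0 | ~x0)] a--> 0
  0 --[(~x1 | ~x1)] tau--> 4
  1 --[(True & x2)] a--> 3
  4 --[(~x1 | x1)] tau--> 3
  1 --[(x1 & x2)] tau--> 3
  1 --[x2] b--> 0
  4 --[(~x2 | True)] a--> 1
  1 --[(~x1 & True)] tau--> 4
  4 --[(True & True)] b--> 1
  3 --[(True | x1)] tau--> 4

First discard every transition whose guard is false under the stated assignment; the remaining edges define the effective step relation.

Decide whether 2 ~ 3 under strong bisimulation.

Compute ~ classes (split until stable):
  round 0: {{0,1,2,3,4}}
  round 1: {{0,2,3},{1,4}}
  round 2: {{0,2,3},{1},{4}}
Fixed point at round 3; 3 class(es).
class of 2: {0,2,3}; class of 3: {0,2,3}

Answer: BISIMILAR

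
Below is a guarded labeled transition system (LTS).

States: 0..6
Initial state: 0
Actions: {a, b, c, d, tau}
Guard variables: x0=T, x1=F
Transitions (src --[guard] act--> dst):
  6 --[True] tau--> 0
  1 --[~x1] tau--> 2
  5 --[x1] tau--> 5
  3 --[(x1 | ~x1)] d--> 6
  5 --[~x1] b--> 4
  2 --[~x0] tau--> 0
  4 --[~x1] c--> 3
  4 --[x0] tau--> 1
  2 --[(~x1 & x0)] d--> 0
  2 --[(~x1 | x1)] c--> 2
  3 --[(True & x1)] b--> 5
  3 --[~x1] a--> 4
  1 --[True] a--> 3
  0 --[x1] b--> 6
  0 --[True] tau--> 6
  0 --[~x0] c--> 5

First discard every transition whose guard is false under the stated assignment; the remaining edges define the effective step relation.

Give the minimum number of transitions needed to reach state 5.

BFS to 5:
  L0 = {0}
  L1 = {6}
5 never appears.

Answer: UNREACHABLE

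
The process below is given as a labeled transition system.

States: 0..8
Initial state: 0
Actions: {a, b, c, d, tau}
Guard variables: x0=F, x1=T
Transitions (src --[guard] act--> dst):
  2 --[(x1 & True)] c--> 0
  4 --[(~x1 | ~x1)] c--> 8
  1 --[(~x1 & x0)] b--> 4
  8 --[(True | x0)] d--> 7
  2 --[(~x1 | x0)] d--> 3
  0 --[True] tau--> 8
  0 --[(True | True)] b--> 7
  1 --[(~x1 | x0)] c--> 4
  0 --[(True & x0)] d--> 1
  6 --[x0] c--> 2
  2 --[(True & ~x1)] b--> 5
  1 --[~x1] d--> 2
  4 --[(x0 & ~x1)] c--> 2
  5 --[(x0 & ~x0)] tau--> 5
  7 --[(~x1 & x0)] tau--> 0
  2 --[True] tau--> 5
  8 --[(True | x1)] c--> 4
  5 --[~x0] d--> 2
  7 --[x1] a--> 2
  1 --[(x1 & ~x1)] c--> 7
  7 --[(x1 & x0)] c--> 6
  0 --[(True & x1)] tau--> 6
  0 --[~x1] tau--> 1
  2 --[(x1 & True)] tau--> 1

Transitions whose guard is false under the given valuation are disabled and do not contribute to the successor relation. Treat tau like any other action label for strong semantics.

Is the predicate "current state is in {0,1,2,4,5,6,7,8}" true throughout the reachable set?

Safe = {0,1,2,4,5,6,7,8}
Reach set: {0,1,2,4,5,6,7,8}
  0: ✓
  1: ✓
  2: ✓
  4: ✓
  5: ✓
  6: ✓
  7: ✓
  8: ✓

Answer: INVARIANT HOLDS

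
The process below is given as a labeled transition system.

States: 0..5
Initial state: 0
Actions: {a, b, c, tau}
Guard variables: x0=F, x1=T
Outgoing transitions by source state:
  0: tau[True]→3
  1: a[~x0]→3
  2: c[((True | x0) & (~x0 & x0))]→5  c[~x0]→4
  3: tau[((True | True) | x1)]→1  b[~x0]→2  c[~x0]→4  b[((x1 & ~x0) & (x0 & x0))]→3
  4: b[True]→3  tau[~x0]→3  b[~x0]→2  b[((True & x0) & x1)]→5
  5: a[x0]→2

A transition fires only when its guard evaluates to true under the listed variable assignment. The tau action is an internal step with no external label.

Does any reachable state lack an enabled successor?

Answer: DEADLOCK-FREE

Analysis:
R = {0,1,2,3,4}
  0: tau→3  [1 out]
  1: a→3  [1 out]
  2: c→4  [1 out]
  3: b→2  c→4  tau→1  [3 out]
  4: b→2  b→3  tau→3  [3 out]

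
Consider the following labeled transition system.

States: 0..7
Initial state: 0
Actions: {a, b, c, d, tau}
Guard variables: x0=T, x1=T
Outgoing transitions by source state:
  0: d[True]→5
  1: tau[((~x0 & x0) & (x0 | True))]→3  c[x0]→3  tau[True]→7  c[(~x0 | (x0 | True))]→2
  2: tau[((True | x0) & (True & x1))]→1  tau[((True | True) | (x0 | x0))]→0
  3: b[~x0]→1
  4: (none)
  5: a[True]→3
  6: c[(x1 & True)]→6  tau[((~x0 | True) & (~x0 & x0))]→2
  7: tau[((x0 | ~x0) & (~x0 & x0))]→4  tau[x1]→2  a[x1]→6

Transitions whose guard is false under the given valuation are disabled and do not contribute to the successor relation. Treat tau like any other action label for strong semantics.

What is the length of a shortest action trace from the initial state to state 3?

BFS to 3:
  Layer 0: {0}
  Layer 1: {5}
  Layer 2: {3}
depth(3)=2, e.g. d·a

Answer: 2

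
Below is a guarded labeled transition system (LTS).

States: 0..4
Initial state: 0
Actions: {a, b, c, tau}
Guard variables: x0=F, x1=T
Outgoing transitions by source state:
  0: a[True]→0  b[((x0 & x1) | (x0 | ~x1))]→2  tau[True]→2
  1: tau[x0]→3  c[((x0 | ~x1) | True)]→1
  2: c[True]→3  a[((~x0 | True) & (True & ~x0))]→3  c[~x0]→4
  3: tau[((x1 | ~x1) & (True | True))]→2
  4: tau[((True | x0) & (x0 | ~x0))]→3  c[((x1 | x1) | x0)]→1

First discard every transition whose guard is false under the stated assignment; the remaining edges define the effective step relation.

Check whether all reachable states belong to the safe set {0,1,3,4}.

Answer: INVARIANT VIOLATED at state 2

Working:
Allowed set {0,1,3,4}
R = {0,1,2,3,4}
  0: ok
  1: ok
  2: outside
  3: ok
  4: ok
reach 2 via tau — violates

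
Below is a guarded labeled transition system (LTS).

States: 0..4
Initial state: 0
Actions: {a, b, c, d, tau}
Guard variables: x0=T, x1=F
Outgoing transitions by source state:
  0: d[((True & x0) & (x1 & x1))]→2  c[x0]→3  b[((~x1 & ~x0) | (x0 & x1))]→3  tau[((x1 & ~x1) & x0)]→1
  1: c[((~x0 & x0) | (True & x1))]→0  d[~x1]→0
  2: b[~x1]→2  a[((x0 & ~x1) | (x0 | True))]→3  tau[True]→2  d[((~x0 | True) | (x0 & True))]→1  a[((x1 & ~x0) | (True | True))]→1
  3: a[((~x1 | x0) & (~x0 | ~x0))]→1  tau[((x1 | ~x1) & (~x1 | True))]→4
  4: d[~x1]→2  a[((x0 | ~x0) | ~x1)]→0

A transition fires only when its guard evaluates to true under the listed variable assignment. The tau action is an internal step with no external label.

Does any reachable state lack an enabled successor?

Answer: DEADLOCK-FREE

Trace:
Reachable = {0,1,2,3,4}
  0: c→3  [1 out]
  1: d→0  [1 out]
  2: a→1  a→3  b→2  d→1  tau→2  [5 out]
  3: tau→4  [1 out]
  4: a→0  d→2  [2 out]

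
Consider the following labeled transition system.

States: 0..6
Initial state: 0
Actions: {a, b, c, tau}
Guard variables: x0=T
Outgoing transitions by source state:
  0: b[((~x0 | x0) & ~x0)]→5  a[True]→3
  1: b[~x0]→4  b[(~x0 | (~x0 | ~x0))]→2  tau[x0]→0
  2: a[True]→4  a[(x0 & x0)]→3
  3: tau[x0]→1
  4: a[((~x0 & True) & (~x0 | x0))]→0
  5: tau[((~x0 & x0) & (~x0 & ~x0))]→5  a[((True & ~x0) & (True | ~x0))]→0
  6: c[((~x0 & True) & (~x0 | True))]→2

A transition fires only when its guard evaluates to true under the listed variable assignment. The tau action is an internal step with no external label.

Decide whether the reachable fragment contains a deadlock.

Answer: DEADLOCK-FREE

Working:
Reach set: {0,1,3}
  0: a→3  [1 out]
  1: tau→0  [1 out]
  3: tau→1  [1 out]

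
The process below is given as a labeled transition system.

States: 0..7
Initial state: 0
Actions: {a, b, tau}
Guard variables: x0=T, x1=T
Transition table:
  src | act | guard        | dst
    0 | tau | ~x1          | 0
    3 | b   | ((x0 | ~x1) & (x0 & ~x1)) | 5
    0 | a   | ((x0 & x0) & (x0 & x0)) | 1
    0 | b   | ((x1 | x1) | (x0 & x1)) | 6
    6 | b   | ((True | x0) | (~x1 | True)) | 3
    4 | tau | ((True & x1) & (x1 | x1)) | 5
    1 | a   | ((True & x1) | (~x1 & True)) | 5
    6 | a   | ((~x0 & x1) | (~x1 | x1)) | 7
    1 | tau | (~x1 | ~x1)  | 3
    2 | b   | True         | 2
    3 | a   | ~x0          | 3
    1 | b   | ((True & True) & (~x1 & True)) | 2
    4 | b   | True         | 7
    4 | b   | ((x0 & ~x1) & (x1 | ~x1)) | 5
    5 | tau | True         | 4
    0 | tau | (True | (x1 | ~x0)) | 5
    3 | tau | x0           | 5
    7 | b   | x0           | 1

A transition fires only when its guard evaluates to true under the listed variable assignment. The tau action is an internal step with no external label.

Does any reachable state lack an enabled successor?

Reach set: {0,1,3,4,5,6,7}
  0: a→1  b→6  tau→5  [deg 3]
  1: a→5  [deg 1]
  3: tau→5  [deg 1]
  4: b→7  tau→5  [deg 2]
  5: tau→4  [deg 1]
  6: a→7  b→3  [deg 2]
  7: b→1  [deg 1]

Answer: DEADLOCK-FREE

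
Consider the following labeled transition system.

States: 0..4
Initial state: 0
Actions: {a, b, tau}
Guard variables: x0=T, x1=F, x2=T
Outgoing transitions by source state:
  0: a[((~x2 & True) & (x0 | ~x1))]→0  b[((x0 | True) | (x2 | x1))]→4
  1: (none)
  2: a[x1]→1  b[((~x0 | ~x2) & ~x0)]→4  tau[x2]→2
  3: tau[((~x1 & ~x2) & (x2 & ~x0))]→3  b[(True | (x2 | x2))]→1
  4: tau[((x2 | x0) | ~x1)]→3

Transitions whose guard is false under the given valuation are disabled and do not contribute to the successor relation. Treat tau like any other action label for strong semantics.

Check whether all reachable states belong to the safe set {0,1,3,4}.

Inv-set: {0,1,3,4}
Reachable = {0,1,3,4}
  0: safe
  1: safe
  3: safe
  4: safe

Answer: INVARIANT HOLDS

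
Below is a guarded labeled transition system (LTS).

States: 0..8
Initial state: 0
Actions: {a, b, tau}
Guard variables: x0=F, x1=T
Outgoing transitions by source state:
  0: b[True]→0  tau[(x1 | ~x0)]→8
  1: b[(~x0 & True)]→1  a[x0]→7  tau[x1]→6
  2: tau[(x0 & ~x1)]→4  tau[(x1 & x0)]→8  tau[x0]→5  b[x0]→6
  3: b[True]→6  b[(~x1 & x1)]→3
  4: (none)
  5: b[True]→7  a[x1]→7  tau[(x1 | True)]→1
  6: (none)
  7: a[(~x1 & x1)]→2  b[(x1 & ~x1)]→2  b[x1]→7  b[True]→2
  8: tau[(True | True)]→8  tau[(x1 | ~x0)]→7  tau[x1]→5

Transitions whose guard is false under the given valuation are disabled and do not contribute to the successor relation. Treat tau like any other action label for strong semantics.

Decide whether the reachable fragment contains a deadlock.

Answer: DEADLOCK at state 2

Trace:
R = {0,1,2,5,6,7,8}
  0: b→0  tau→8  [2 exit(s)]
  1: b→1  tau→6  [2 exit(s)]
  2: ∅  [no exit]
  5: a→7  b→7  tau→1  [3 exit(s)]
  6: ∅  [no exit]
  7: b→2  b→7  [2 exit(s)]
  8: tau→5  tau→7  tau→8  [3 exit(s)]
witness 2: tau·tau·b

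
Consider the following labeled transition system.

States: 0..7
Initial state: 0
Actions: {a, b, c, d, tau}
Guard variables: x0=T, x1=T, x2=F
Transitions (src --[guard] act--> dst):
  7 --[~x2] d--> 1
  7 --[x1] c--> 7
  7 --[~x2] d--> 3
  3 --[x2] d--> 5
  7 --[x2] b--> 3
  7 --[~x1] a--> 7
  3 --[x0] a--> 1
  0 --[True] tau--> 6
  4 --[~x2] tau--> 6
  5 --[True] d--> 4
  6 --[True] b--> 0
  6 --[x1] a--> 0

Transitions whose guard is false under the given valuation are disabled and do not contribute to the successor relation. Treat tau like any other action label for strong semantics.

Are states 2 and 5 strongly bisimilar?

Bisimulation quotient by refinement:
  round 0: {{0,1,2,3,4,5,6,7}}
  round 1: {{0,4},{1,2},{3},{5},{6},{7}}
6 equivalence class(es) (converged in 2)
[2]={1,2}  [5]={5}

Answer: NOT BISIMILAR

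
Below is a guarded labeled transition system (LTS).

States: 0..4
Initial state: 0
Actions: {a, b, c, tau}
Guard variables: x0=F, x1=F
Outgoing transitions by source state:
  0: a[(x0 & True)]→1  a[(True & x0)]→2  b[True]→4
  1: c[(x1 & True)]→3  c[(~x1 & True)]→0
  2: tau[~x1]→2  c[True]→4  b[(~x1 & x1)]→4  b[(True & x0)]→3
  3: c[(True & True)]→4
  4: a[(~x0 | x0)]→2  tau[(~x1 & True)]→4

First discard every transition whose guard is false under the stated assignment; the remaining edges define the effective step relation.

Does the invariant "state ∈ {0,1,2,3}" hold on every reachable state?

Inv-set: {0,1,2,3}
Reachable = {0,2,4}
  0: safe
  2: safe
  4: outside
witness against invariant: b → 4

Answer: INVARIANT VIOLATED at state 4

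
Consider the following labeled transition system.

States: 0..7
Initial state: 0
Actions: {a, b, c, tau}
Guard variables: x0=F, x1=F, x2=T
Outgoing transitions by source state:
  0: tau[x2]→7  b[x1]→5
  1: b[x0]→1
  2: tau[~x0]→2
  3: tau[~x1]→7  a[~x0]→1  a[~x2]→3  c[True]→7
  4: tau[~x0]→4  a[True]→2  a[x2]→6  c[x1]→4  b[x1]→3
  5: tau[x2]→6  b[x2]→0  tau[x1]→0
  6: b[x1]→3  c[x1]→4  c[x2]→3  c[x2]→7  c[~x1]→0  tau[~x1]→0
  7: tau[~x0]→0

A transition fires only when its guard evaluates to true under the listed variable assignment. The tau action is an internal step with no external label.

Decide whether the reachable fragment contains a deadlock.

Answer: DEADLOCK-FREE

Working:
Reach set: {0,7}
  0: tau→7  [deg 1]
  7: tau→0  [deg 1]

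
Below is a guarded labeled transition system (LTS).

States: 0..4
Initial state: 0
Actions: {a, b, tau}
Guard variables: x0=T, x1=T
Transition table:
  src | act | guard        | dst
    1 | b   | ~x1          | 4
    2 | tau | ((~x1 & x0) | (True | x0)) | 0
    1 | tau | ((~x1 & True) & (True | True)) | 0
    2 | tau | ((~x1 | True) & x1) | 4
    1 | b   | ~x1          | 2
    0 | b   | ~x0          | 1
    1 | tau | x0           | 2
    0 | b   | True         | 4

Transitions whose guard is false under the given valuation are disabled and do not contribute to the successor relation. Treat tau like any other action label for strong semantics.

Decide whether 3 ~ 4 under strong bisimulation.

Refine partition for ~:
  round 0: {{0,1,2,3,4}}
  round 1: {{0},{1,2},{3,4}}
  round 2: {{0},{1},{2},{3,4}}
4 equivalence class(es) (converged in 3)
[3]={3,4}  [4]={3,4}

Answer: BISIMILAR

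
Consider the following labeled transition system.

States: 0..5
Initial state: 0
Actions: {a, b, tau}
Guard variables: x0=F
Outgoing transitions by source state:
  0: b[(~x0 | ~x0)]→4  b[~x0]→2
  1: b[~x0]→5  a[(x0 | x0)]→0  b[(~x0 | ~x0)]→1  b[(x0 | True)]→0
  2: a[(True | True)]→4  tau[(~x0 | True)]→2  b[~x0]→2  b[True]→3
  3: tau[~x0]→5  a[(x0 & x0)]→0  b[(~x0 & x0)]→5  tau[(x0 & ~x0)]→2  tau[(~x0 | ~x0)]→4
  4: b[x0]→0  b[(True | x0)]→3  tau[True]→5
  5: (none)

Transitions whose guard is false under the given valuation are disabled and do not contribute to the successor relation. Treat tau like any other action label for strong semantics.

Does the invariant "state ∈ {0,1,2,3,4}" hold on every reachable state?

Inv-set: {0,1,2,3,4}
Reachable = {0,2,3,4,5}
  0: ✓
  2: ✓
  3: ✓
  4: ✓
  5: ✗ unsafe
counterexample path to 5: b·tau

Answer: INVARIANT VIOLATED at state 5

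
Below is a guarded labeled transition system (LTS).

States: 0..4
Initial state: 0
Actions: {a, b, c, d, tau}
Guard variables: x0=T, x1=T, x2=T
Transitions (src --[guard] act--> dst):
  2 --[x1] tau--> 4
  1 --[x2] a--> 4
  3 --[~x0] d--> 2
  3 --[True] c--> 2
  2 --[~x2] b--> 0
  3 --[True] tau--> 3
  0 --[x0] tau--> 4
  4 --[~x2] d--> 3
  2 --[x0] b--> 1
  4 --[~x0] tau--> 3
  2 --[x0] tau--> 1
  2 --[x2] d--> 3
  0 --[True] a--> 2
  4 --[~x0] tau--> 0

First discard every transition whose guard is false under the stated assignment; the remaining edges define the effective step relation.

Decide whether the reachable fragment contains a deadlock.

Reachable = {0,1,2,3,4}
  0: a→2  tau→4  [2 out]
  1: a→4  [1 out]
  2: b→1  d→3  tau→1  tau→4  [4 out]
  3: c→2  tau→3  [2 out]
  4: ∅  [STUCK]
trace reaching 4: tau

Answer: DEADLOCK at state 4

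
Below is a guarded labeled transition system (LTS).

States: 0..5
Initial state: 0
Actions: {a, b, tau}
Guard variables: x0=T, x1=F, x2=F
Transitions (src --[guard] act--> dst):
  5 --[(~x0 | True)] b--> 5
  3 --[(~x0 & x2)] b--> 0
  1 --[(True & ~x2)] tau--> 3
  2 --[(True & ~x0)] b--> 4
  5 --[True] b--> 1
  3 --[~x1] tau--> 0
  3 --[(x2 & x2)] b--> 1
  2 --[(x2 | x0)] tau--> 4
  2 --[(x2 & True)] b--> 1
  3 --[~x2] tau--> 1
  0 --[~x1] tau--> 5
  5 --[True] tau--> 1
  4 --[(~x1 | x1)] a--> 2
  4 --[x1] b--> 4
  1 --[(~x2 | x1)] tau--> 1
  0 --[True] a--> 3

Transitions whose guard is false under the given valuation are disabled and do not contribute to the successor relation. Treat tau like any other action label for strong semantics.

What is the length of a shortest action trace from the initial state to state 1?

Answer: 2

Trace:
BFS to 1:
  depth 0: {0}
  depth 1: {3,5}
  depth 2: {1}
first hit 1 at d=2 via a·tau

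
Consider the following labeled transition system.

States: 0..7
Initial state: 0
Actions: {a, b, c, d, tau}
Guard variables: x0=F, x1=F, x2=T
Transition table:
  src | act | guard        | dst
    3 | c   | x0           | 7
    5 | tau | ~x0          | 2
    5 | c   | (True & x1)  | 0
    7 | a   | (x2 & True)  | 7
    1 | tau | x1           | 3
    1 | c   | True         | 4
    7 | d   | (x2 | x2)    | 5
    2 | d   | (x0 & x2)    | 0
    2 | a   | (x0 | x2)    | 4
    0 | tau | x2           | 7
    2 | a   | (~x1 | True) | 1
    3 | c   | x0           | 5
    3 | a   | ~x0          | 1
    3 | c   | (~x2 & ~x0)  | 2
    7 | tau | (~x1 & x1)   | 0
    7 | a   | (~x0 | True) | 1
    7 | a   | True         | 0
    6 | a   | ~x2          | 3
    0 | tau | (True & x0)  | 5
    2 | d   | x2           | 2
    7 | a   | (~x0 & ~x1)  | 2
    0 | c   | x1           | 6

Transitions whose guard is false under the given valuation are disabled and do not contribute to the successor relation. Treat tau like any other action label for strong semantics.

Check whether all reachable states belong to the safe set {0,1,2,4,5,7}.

Inv-set: {0,1,2,4,5,7}
Reach set: {0,1,2,4,5,7}
  0: safe
  1: safe
  2: safe
  4: safe
  5: safe
  7: safe

Answer: INVARIANT HOLDS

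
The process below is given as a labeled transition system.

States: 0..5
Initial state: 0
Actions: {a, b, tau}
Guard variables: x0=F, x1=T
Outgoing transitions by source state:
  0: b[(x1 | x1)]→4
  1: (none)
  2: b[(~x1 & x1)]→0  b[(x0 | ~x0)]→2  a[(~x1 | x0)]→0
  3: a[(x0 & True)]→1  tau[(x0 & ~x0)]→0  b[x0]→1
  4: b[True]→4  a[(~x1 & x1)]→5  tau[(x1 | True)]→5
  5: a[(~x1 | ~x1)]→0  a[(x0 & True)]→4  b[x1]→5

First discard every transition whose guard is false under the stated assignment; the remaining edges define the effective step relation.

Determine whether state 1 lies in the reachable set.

Answer: UNREACHABLE

Analysis:
5 transition(s) survive guard evaluation.
L0 = {0}
L1 = {4}  now seen {0,4}
L2 = {5}  now seen {0,4,5}
R = {0,4,5}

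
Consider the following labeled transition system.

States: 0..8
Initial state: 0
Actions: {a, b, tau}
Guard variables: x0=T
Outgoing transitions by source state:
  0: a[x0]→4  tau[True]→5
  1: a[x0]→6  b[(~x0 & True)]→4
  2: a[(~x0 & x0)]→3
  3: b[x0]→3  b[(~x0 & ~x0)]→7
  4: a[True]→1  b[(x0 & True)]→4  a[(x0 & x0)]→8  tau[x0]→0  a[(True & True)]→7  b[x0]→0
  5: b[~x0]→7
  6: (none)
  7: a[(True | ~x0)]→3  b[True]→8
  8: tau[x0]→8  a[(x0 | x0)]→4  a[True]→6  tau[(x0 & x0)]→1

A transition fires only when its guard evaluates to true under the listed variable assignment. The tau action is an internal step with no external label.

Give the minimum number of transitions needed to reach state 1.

Answer: 2

Working:
BFS to 1:
  Layer 0: {0}
  Layer 1: {4,5}
  Layer 2: {1,7,8}
1 enters at depth 2; path a·a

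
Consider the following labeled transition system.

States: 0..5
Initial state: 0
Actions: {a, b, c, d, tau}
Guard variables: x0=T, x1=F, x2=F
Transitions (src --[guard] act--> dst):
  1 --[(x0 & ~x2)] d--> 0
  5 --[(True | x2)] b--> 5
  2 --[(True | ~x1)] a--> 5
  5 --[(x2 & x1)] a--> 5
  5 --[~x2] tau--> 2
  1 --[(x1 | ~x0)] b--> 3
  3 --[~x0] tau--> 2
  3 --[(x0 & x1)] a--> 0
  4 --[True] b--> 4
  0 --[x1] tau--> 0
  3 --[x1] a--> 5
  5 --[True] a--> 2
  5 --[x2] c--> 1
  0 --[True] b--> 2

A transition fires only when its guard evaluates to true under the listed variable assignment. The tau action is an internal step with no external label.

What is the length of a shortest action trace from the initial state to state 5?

Answer: 2

Analysis:
Breadth-first toward 5:
  Layer 0: {0}
  Layer 1: {2}
  Layer 2: {5}
first hit 5 at d=2 via b·a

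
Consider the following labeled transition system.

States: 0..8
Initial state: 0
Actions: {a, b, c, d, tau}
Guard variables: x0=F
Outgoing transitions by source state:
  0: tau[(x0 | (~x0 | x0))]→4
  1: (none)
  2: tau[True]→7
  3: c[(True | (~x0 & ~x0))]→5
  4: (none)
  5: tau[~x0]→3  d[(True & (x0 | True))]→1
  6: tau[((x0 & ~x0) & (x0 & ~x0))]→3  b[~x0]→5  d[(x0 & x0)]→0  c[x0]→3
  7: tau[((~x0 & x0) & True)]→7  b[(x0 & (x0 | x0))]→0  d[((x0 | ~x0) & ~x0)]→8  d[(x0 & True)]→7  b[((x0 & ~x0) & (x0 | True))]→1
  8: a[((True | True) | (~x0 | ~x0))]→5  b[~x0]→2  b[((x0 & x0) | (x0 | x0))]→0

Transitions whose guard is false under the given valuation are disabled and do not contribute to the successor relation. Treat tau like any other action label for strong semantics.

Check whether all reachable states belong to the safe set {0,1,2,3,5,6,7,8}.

Safe = {0,1,2,3,5,6,7,8}
Reach set: {0,4}
  0: ✓
  4: ✗ unsafe
witness against invariant: tau → 4

Answer: INVARIANT VIOLATED at state 4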